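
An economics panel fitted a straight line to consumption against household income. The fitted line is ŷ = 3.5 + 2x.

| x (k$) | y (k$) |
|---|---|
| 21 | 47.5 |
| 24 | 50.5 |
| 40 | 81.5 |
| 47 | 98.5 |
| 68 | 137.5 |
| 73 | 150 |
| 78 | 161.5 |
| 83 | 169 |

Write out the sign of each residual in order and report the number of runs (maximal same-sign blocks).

6 runs

x=21: ŷ = 3.5 + 2·21 = 45.5; e = 47.5 − 45.5 = 2
x=24: ŷ = 3.5 + 2·24 = 51.5; e = 50.5 − 51.5 = -1
x=40: ŷ = 3.5 + 2·40 = 83.5; e = 81.5 − 83.5 = -2
x=47: ŷ = 3.5 + 2·47 = 97.5; e = 98.5 − 97.5 = 1
x=68: ŷ = 3.5 + 2·68 = 139.5; e = 137.5 − 139.5 = -2
x=73: ŷ = 3.5 + 2·73 = 149.5; e = 150 − 149.5 = 0.5
x=78: ŷ = 3.5 + 2·78 = 159.5; e = 161.5 − 159.5 = 2
x=83: ŷ = 3.5 + 2·83 = 169.5; e = 169 − 169.5 = -0.5
Signs: + − − + − + + −
Runs: +×1, −×2, +×1, −×1, +×2, −×1 → 6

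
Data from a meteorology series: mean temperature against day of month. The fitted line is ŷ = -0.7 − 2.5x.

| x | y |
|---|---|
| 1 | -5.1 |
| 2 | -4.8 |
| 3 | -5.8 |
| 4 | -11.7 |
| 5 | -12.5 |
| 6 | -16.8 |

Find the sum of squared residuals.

x=1: ŷ = -0.7 − 2.5·1 = -3.2; e = -5.1 − (-3.2) = -1.9
x=2: ŷ = -0.7 − 2.5·2 = -5.7; e = -4.8 − (-5.7) = 0.9
x=3: ŷ = -0.7 − 2.5·3 = -8.2; e = -5.8 − (-8.2) = 2.4
x=4: ŷ = -0.7 − 2.5·4 = -10.7; e = -11.7 − (-10.7) = -1
x=5: ŷ = -0.7 − 2.5·5 = -13.2; e = -12.5 − (-13.2) = 0.7
x=6: ŷ = -0.7 − 2.5·6 = -15.7; e = -16.8 − (-15.7) = -1.1
SSE = 3.61 + 0.81 + 5.76 + 1 + 0.49 + 1.21 = 12.88

SSE = 12.88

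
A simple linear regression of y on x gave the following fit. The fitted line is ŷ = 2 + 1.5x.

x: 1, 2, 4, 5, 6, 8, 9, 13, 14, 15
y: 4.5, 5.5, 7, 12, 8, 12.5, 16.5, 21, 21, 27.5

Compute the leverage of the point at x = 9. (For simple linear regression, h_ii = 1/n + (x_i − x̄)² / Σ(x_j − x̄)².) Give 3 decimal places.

h = 0.108

x̄ = (1 + 2 + 4 + 5 + 6 + 8 + 9 + 13 + 14 + 15)/10 = 7.7
Σ(x − x̄)² = 44.89 + 32.49 + 13.69 + 7.29 + 2.89 + 0.09 + 1.69 + 28.09 + 39.69 + 53.29 = 224.1
h = 1/10 + (1.3)²/224.1 = 0.1 + 0.00754128 = 0.108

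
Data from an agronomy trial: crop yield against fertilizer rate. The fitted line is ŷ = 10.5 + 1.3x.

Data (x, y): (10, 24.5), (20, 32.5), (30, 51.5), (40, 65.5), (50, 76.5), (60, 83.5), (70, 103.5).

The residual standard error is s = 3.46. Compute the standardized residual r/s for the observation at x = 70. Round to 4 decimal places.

0.5780

ŷ = 10.5 + 1.3·70 = 101.5
r = 103.5 − 101.5 = 2
r/s = 2 / 3.46 = 0.5780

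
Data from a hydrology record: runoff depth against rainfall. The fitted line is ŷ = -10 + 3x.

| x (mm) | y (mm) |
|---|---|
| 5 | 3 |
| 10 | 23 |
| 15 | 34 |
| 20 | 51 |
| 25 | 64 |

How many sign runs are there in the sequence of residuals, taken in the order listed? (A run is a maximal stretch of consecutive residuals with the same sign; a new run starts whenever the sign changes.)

x=5: ŷ = -10 + 3·5 = 5; e = 3 − 5 = -2
x=10: ŷ = -10 + 3·10 = 20; e = 23 − 20 = 3
x=15: ŷ = -10 + 3·15 = 35; e = 34 − 35 = -1
x=20: ŷ = -10 + 3·20 = 50; e = 51 − 50 = 1
x=25: ŷ = -10 + 3·25 = 65; e = 64 − 65 = -1
Signs: − + − + −
Runs: −×1, +×1, −×1, +×1, −×1 → 5

5 runs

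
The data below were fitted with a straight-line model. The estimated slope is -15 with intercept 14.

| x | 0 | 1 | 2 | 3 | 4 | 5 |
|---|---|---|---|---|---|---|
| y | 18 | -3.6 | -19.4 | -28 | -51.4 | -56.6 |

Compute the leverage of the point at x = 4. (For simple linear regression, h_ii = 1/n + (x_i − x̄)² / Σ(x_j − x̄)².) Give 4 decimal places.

x̄ = (0 + 1 + 2 + 3 + 4 + 5)/6 = 2.5
Σ(x − x̄)² = 6.25 + 2.25 + 0.25 + 0.25 + 2.25 + 6.25 = 17.5
h = 1/6 + (1.5)²/17.5 = 0.166667 + 0.128571 = 0.2952

h = 0.2952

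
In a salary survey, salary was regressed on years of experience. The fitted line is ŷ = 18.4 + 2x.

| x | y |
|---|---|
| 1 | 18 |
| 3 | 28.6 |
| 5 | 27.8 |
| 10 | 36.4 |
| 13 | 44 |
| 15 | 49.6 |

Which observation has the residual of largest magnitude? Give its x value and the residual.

x = 3, e = 4.2

x=1: ŷ = 18.4 + 2·1 = 20.4; e = 18 − 20.4 = -2.4
x=3: ŷ = 18.4 + 2·3 = 24.4; e = 28.6 − 24.4 = 4.2
x=5: ŷ = 18.4 + 2·5 = 28.4; e = 27.8 − 28.4 = -0.6
x=10: ŷ = 18.4 + 2·10 = 38.4; e = 36.4 − 38.4 = -2
x=13: ŷ = 18.4 + 2·13 = 44.4; e = 44 − 44.4 = -0.4
x=15: ŷ = 18.4 + 2·15 = 48.4; e = 49.6 − 48.4 = 1.2
Largest |e| is 4.2 at x = 3, residual 4.2.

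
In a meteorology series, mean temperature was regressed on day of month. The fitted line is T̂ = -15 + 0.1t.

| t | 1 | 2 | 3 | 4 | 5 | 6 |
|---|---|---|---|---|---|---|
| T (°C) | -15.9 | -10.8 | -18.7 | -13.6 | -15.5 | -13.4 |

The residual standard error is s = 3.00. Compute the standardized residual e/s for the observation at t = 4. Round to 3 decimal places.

0.333

T̂ = -15 + 0.1·4 = -14.6
e = -13.6 − (-14.6) = 1
e/s = 1 / 3.00 = 0.333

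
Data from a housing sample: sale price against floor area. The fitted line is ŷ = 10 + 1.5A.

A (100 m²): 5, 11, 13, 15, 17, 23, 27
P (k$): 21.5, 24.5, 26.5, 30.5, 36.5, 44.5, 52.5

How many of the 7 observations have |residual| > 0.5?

6

A=5: ŷ = 10 + 1.5·5 = 17.5; r = 21.5 − 17.5 = 4
A=11: ŷ = 10 + 1.5·11 = 26.5; r = 24.5 − 26.5 = -2
A=13: ŷ = 10 + 1.5·13 = 29.5; r = 26.5 − 29.5 = -3
A=15: ŷ = 10 + 1.5·15 = 32.5; r = 30.5 − 32.5 = -2
A=17: ŷ = 10 + 1.5·17 = 35.5; r = 36.5 − 35.5 = 1
A=23: ŷ = 10 + 1.5·23 = 44.5; r = 44.5 − 44.5 = 0
A=27: ŷ = 10 + 1.5·27 = 50.5; r = 52.5 − 50.5 = 2
|r| > 0.5: A=5 (|r|=4), A=11 (|r|=2), A=13 (|r|=3), A=15 (|r|=2), A=17 (|r|=1), A=27 (|r|=2) → 6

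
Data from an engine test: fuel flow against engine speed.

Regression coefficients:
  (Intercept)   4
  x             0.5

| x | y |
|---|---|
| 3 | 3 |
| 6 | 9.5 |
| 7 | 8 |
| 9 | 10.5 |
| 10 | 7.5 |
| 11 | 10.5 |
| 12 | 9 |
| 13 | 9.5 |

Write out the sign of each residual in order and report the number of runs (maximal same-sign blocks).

x=3: ŷ = 4 + 0.5·3 = 5.5; e = 3 − 5.5 = -2.5
x=6: ŷ = 4 + 0.5·6 = 7; e = 9.5 − 7 = 2.5
x=7: ŷ = 4 + 0.5·7 = 7.5; e = 8 − 7.5 = 0.5
x=9: ŷ = 4 + 0.5·9 = 8.5; e = 10.5 − 8.5 = 2
x=10: ŷ = 4 + 0.5·10 = 9; e = 7.5 − 9 = -1.5
x=11: ŷ = 4 + 0.5·11 = 9.5; e = 10.5 − 9.5 = 1
x=12: ŷ = 4 + 0.5·12 = 10; e = 9 − 10 = -1
x=13: ŷ = 4 + 0.5·13 = 10.5; e = 9.5 − 10.5 = -1
Signs: − + + + − + − −
Runs: −×1, +×3, −×1, +×1, −×2 → 5

5 runs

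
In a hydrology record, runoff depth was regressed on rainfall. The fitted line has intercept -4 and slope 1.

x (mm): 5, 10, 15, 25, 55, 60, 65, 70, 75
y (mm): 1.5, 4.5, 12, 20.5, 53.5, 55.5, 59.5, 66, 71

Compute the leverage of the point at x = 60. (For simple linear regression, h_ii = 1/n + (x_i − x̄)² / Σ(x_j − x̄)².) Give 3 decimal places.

h = 0.161

x̄ = (5 + 10 + 15 + 25 + 55 + 60 + 65 + 70 + 75)/9 = 42.2222
Σ(x − x̄)² = 1385.49 + 1038.27 + 741.049 + 296.605 + 163.272 + 316.049 + 518.827 + 771.605 + 1074.38 = 6305.56
h = 1/9 + (17.7778)²/6305.56 = 0.111111 + 0.0501224 = 0.161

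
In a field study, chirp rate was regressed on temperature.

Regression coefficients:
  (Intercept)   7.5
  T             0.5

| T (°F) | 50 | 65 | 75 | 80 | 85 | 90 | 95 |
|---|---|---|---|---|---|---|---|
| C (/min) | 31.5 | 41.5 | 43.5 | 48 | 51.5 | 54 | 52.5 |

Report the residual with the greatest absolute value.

T=50: ŷ = 7.5 + 0.5·50 = 32.5; e = 31.5 − 32.5 = -1
T=65: ŷ = 7.5 + 0.5·65 = 40; e = 41.5 − 40 = 1.5
T=75: ŷ = 7.5 + 0.5·75 = 45; e = 43.5 − 45 = -1.5
T=80: ŷ = 7.5 + 0.5·80 = 47.5; e = 48 − 47.5 = 0.5
T=85: ŷ = 7.5 + 0.5·85 = 50; e = 51.5 − 50 = 1.5
T=90: ŷ = 7.5 + 0.5·90 = 52.5; e = 54 − 52.5 = 1.5
T=95: ŷ = 7.5 + 0.5·95 = 55; e = 52.5 − 55 = -2.5
Largest |e| is 2.5 at T = 95, residual -2.5.

e = -2.5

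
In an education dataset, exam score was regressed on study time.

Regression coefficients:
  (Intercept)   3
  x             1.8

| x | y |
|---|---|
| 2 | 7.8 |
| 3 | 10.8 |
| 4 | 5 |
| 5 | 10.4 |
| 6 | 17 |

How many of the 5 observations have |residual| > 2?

3

x=2: ŷ = 3 + 1.8·2 = 6.6; e = 7.8 − 6.6 = 1.2
x=3: ŷ = 3 + 1.8·3 = 8.4; e = 10.8 − 8.4 = 2.4
x=4: ŷ = 3 + 1.8·4 = 10.2; e = 5 − 10.2 = -5.2
x=5: ŷ = 3 + 1.8·5 = 12; e = 10.4 − 12 = -1.6
x=6: ŷ = 3 + 1.8·6 = 13.8; e = 17 − 13.8 = 3.2
|e| > 2: x=3 (|e|=2.4), x=4 (|e|=5.2), x=6 (|e|=3.2) → 3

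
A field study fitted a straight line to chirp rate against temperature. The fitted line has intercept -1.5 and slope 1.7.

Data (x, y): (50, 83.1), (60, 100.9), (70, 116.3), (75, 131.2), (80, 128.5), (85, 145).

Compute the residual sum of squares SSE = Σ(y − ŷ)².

x=50: ŷ = -1.5 + 1.7·50 = 83.5; e = 83.1 − 83.5 = -0.4
x=60: ŷ = -1.5 + 1.7·60 = 100.5; e = 100.9 − 100.5 = 0.4
x=70: ŷ = -1.5 + 1.7·70 = 117.5; e = 116.3 − 117.5 = -1.2
x=75: ŷ = -1.5 + 1.7·75 = 126; e = 131.2 − 126 = 5.2
x=80: ŷ = -1.5 + 1.7·80 = 134.5; e = 128.5 − 134.5 = -6
x=85: ŷ = -1.5 + 1.7·85 = 143; e = 145 − 143 = 2
SSE = 0.16 + 0.16 + 1.44 + 27.04 + 36 + 4 = 68.8

SSE = 68.8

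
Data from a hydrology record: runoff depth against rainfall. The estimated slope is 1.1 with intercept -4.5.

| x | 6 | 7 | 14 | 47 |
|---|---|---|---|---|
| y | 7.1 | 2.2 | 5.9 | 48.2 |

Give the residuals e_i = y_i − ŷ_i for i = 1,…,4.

x=6: ŷ = -4.5 + 1.1·6 = 2.1; e = 7.1 − 2.1 = 5
x=7: ŷ = -4.5 + 1.1·7 = 3.2; e = 2.2 − 3.2 = -1
x=14: ŷ = -4.5 + 1.1·14 = 10.9; e = 5.9 − 10.9 = -5
x=47: ŷ = -4.5 + 1.1·47 = 47.2; e = 48.2 − 47.2 = 1

5, -1, -5, 1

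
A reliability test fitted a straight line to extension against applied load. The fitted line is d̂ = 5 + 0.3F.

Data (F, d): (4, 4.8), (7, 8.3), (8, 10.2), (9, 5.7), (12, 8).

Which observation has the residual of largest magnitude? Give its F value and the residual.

F = 8, r = 2.8

F=4: d̂ = 5 + 0.3·4 = 6.2; r = 4.8 − 6.2 = -1.4
F=7: d̂ = 5 + 0.3·7 = 7.1; r = 8.3 − 7.1 = 1.2
F=8: d̂ = 5 + 0.3·8 = 7.4; r = 10.2 − 7.4 = 2.8
F=9: d̂ = 5 + 0.3·9 = 7.7; r = 5.7 − 7.7 = -2
F=12: d̂ = 5 + 0.3·12 = 8.6; r = 8 − 8.6 = -0.6
Largest |r| is 2.8 at F = 8, residual 2.8.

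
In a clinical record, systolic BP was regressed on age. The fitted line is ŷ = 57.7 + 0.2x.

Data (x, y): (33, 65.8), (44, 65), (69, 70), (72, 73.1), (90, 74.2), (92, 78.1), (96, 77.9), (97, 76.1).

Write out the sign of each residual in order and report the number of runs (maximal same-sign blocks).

x=33: ŷ = 57.7 + 0.2·33 = 64.3; r = 65.8 − 64.3 = 1.5
x=44: ŷ = 57.7 + 0.2·44 = 66.5; r = 65 − 66.5 = -1.5
x=69: ŷ = 57.7 + 0.2·69 = 71.5; r = 70 − 71.5 = -1.5
x=72: ŷ = 57.7 + 0.2·72 = 72.1; r = 73.1 − 72.1 = 1
x=90: ŷ = 57.7 + 0.2·90 = 75.7; r = 74.2 − 75.7 = -1.5
x=92: ŷ = 57.7 + 0.2·92 = 76.1; r = 78.1 − 76.1 = 2
x=96: ŷ = 57.7 + 0.2·96 = 76.9; r = 77.9 − 76.9 = 1
x=97: ŷ = 57.7 + 0.2·97 = 77.1; r = 76.1 − 77.1 = -1
Signs: + − − + − + + −
Runs: +×1, −×2, +×1, −×1, +×2, −×1 → 6

6 runs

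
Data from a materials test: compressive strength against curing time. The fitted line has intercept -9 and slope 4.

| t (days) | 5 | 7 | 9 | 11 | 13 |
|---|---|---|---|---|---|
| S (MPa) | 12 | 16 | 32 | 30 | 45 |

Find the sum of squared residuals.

t=5: Ŝ = -9 + 4·5 = 11; r = 12 − 11 = 1
t=7: Ŝ = -9 + 4·7 = 19; r = 16 − 19 = -3
t=9: Ŝ = -9 + 4·9 = 27; r = 32 − 27 = 5
t=11: Ŝ = -9 + 4·11 = 35; r = 30 − 35 = -5
t=13: Ŝ = -9 + 4·13 = 43; r = 45 − 43 = 2
SSE = 1 + 9 + 25 + 25 + 4 = 64

SSE = 64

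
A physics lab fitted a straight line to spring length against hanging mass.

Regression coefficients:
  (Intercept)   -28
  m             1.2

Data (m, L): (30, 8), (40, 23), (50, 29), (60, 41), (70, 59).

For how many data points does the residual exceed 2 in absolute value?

m=30: L̂ = -28 + 1.2·30 = 8; e = 8 − 8 = 0
m=40: L̂ = -28 + 1.2·40 = 20; e = 23 − 20 = 3
m=50: L̂ = -28 + 1.2·50 = 32; e = 29 − 32 = -3
m=60: L̂ = -28 + 1.2·60 = 44; e = 41 − 44 = -3
m=70: L̂ = -28 + 1.2·70 = 56; e = 59 − 56 = 3
|e| > 2: m=40 (|e|=3), m=50 (|e|=3), m=60 (|e|=3), m=70 (|e|=3) → 4

4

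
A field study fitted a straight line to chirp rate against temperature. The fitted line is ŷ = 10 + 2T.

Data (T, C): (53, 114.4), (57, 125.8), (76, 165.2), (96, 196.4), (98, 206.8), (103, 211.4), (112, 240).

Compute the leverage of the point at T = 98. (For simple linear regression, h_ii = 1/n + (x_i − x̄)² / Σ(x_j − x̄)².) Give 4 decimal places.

T̄ = (53 + 57 + 76 + 96 + 98 + 103 + 112)/7 = 85
Σ(T − T̄)² = 1024 + 784 + 81 + 121 + 169 + 324 + 729 = 3232
h = 1/7 + (13)²/3232 = 0.142857 + 0.0522896 = 0.1951

h = 0.1951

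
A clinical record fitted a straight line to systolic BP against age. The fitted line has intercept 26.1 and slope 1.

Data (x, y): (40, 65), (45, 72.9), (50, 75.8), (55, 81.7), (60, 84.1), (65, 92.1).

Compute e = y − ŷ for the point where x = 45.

e = 1.8

ŷ = 26.1 + 45 = 71.1
e = 72.9 − 71.1 = 1.8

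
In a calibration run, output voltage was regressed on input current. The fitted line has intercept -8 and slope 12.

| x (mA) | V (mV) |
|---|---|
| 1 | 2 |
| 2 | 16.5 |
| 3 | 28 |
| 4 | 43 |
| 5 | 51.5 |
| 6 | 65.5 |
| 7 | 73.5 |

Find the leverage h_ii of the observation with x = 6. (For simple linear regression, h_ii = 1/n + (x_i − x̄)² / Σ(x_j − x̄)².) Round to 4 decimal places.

x̄ = (1 + 2 + 3 + 4 + 5 + 6 + 7)/7 = 4
Σ(x − x̄)² = 9 + 4 + 1 + 0 + 1 + 4 + 9 = 28
h = 1/7 + (2)²/28 = 0.142857 + 0.142857 = 0.2857

h = 0.2857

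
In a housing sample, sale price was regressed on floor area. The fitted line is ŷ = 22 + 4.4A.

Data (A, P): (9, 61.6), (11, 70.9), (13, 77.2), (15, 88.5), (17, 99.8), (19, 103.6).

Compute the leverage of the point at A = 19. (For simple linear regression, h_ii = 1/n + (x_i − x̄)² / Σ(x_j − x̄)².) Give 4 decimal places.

Ā = (9 + 11 + 13 + 15 + 17 + 19)/6 = 14
Σ(A − Ā)² = 25 + 9 + 1 + 1 + 9 + 25 = 70
h = 1/6 + (5)²/70 = 0.166667 + 0.357143 = 0.5238

h = 0.5238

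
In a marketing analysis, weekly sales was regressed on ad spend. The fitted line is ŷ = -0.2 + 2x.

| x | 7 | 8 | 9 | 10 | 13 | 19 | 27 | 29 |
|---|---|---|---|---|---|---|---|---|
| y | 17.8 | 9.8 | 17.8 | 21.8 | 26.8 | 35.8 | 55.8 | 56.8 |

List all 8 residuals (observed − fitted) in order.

x=7: ŷ = -0.2 + 2·7 = 13.8; e = 17.8 − 13.8 = 4
x=8: ŷ = -0.2 + 2·8 = 15.8; e = 9.8 − 15.8 = -6
x=9: ŷ = -0.2 + 2·9 = 17.8; e = 17.8 − 17.8 = 0
x=10: ŷ = -0.2 + 2·10 = 19.8; e = 21.8 − 19.8 = 2
x=13: ŷ = -0.2 + 2·13 = 25.8; e = 26.8 − 25.8 = 1
x=19: ŷ = -0.2 + 2·19 = 37.8; e = 35.8 − 37.8 = -2
x=27: ŷ = -0.2 + 2·27 = 53.8; e = 55.8 − 53.8 = 2
x=29: ŷ = -0.2 + 2·29 = 57.8; e = 56.8 − 57.8 = -1

4, -6, 0, 2, 1, -2, 2, -1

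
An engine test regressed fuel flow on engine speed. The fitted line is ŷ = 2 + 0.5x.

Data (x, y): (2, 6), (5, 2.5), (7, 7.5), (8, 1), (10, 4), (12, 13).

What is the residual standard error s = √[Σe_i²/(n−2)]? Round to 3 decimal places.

s = 4.359

x=2: ŷ = 2 + 0.5·2 = 3; e = 6 − 3 = 3
x=5: ŷ = 2 + 0.5·5 = 4.5; e = 2.5 − 4.5 = -2
x=7: ŷ = 2 + 0.5·7 = 5.5; e = 7.5 − 5.5 = 2
x=8: ŷ = 2 + 0.5·8 = 6; e = 1 − 6 = -5
x=10: ŷ = 2 + 0.5·10 = 7; e = 4 − 7 = -3
x=12: ŷ = 2 + 0.5·12 = 8; e = 13 − 8 = 5
SSE = 9 + 4 + 4 + 25 + 9 + 25 = 76
s = √(76/4) = √19 ≈ 4.359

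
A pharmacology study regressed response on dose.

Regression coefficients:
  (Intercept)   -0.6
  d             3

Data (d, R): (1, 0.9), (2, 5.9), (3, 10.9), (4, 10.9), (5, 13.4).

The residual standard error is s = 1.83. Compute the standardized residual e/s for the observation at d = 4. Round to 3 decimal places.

-0.273

R̂ = -0.6 + 3·4 = 11.4
e = 10.9 − 11.4 = -0.5
e/s = -0.5 / 1.83 = -0.273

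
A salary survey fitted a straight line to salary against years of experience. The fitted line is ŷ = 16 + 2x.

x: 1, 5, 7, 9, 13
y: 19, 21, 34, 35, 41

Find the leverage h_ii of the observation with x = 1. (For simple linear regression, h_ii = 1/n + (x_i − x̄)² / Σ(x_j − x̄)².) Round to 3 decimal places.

h = 0.650

x̄ = (1 + 5 + 7 + 9 + 13)/5 = 7
Σ(x − x̄)² = 36 + 4 + 0 + 4 + 36 = 80
h = 1/5 + (-6)²/80 = 0.2 + 0.45 = 0.650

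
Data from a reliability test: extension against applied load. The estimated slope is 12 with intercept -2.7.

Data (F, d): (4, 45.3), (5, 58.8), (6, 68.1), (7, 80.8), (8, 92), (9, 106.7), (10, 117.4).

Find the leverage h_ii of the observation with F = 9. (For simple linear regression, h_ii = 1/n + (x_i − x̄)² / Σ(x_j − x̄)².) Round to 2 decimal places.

h = 0.29

F̄ = (4 + 5 + 6 + 7 + 8 + 9 + 10)/7 = 7
Σ(F − F̄)² = 9 + 4 + 1 + 0 + 1 + 4 + 9 = 28
h = 1/7 + (2)²/28 = 0.142857 + 0.142857 = 0.29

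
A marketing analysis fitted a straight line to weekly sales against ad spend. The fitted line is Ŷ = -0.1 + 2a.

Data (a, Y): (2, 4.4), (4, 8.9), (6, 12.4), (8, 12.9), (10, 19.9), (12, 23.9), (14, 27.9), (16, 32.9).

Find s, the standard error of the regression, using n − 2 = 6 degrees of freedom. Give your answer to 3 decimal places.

a=2: Ŷ = -0.1 + 2·2 = 3.9; r = 4.4 − 3.9 = 0.5
a=4: Ŷ = -0.1 + 2·4 = 7.9; r = 8.9 − 7.9 = 1
a=6: Ŷ = -0.1 + 2·6 = 11.9; r = 12.4 − 11.9 = 0.5
a=8: Ŷ = -0.1 + 2·8 = 15.9; r = 12.9 − 15.9 = -3
a=10: Ŷ = -0.1 + 2·10 = 19.9; r = 19.9 − 19.9 = 0
a=12: Ŷ = -0.1 + 2·12 = 23.9; r = 23.9 − 23.9 = 0
a=14: Ŷ = -0.1 + 2·14 = 27.9; r = 27.9 − 27.9 = 0
a=16: Ŷ = -0.1 + 2·16 = 31.9; r = 32.9 − 31.9 = 1
SSE = 0.25 + 1 + 0.25 + 9 + 0 + 0 + 0 + 1 = 11.5
s = √(11.5/6) = √1.91667 ≈ 1.384

s = 1.384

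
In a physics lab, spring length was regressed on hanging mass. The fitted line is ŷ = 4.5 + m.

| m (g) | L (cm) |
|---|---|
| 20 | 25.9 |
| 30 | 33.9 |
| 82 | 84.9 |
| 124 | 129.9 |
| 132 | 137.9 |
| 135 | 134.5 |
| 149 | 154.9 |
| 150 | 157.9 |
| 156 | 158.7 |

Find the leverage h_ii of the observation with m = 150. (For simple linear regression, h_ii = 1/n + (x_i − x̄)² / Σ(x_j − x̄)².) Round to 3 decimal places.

h = 0.189

m̄ = (20 + 30 + 82 + 124 + 132 + 135 + 149 + 150 + 156)/9 = 108.667
Σ(m − m̄)² = 7861.78 + 6188.44 + 711.111 + 235.111 + 544.444 + 693.444 + 1626.78 + 1708.44 + 2240.44 = 21810
h = 1/9 + (41.3333)²/21810 = 0.111111 + 0.0783331 = 0.189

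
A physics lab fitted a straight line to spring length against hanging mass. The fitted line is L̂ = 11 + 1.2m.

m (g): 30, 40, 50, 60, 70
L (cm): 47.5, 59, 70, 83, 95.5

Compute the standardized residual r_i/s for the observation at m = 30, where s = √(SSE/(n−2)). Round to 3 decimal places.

m=30: L̂ = 11 + 1.2·30 = 47; r = 47.5 − 47 = 0.5
m=40: L̂ = 11 + 1.2·40 = 59; r = 59 − 59 = 0
m=50: L̂ = 11 + 1.2·50 = 71; r = 70 − 71 = -1
m=60: L̂ = 11 + 1.2·60 = 83; r = 83 − 83 = 0
m=70: L̂ = 11 + 1.2·70 = 95; r = 95.5 − 95 = 0.5
SSE = 0.25 + 0 + 1 + 0 + 0.25 = 1.5
s = √(1.5/3) = 0.707107
r/s = 0.5 / 0.707107 = 0.707

0.707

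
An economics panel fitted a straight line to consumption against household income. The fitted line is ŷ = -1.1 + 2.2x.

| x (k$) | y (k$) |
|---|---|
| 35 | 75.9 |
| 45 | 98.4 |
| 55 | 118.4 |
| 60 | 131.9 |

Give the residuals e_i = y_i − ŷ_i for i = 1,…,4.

0, 0.5, -1.5, 1

x=35: ŷ = -1.1 + 2.2·35 = 75.9; e = 75.9 − 75.9 = 0
x=45: ŷ = -1.1 + 2.2·45 = 97.9; e = 98.4 − 97.9 = 0.5
x=55: ŷ = -1.1 + 2.2·55 = 119.9; e = 118.4 − 119.9 = -1.5
x=60: ŷ = -1.1 + 2.2·60 = 130.9; e = 131.9 − 130.9 = 1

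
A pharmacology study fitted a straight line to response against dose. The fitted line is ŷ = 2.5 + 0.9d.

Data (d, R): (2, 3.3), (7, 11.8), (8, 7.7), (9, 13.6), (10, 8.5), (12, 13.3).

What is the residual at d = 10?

ŷ = 2.5 + 0.9·10 = 11.5
e = 8.5 − 11.5 = -3

e = -3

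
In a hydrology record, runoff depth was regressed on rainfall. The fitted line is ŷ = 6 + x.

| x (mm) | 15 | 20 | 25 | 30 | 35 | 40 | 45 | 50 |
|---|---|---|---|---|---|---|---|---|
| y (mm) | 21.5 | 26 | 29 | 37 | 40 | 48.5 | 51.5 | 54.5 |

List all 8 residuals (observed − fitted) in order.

x=15: ŷ = 6 + 15 = 21; e = 21.5 − 21 = 0.5
x=20: ŷ = 6 + 20 = 26; e = 26 − 26 = 0
x=25: ŷ = 6 + 25 = 31; e = 29 − 31 = -2
x=30: ŷ = 6 + 30 = 36; e = 37 − 36 = 1
x=35: ŷ = 6 + 35 = 41; e = 40 − 41 = -1
x=40: ŷ = 6 + 40 = 46; e = 48.5 − 46 = 2.5
x=45: ŷ = 6 + 45 = 51; e = 51.5 − 51 = 0.5
x=50: ŷ = 6 + 50 = 56; e = 54.5 − 56 = -1.5

0.5, 0, -2, 1, -1, 2.5, 0.5, -1.5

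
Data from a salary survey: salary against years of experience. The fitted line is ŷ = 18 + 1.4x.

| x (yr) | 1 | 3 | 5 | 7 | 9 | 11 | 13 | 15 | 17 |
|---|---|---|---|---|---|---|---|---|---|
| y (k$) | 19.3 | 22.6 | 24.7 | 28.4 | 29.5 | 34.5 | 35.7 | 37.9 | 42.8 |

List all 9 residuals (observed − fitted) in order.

-0.1, 0.4, -0.3, 0.6, -1.1, 1.1, -0.5, -1.1, 1

x=1: ŷ = 18 + 1.4·1 = 19.4; r = 19.3 − 19.4 = -0.1
x=3: ŷ = 18 + 1.4·3 = 22.2; r = 22.6 − 22.2 = 0.4
x=5: ŷ = 18 + 1.4·5 = 25; r = 24.7 − 25 = -0.3
x=7: ŷ = 18 + 1.4·7 = 27.8; r = 28.4 − 27.8 = 0.6
x=9: ŷ = 18 + 1.4·9 = 30.6; r = 29.5 − 30.6 = -1.1
x=11: ŷ = 18 + 1.4·11 = 33.4; r = 34.5 − 33.4 = 1.1
x=13: ŷ = 18 + 1.4·13 = 36.2; r = 35.7 − 36.2 = -0.5
x=15: ŷ = 18 + 1.4·15 = 39; r = 37.9 − 39 = -1.1
x=17: ŷ = 18 + 1.4·17 = 41.8; r = 42.8 − 41.8 = 1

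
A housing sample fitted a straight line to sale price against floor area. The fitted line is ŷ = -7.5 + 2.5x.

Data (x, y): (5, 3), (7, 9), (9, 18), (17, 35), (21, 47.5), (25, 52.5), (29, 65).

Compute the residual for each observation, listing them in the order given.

-2, -1, 3, 0, 2.5, -2.5, 0

x=5: ŷ = -7.5 + 2.5·5 = 5; r = 3 − 5 = -2
x=7: ŷ = -7.5 + 2.5·7 = 10; r = 9 − 10 = -1
x=9: ŷ = -7.5 + 2.5·9 = 15; r = 18 − 15 = 3
x=17: ŷ = -7.5 + 2.5·17 = 35; r = 35 − 35 = 0
x=21: ŷ = -7.5 + 2.5·21 = 45; r = 47.5 − 45 = 2.5
x=25: ŷ = -7.5 + 2.5·25 = 55; r = 52.5 − 55 = -2.5
x=29: ŷ = -7.5 + 2.5·29 = 65; r = 65 − 65 = 0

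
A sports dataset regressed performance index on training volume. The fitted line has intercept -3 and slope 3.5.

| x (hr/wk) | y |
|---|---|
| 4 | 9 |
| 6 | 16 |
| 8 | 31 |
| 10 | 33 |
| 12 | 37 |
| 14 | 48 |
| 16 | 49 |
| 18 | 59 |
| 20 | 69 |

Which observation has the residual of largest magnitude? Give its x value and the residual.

x = 8, e = 6

x=4: ŷ = -3 + 3.5·4 = 11; e = 9 − 11 = -2
x=6: ŷ = -3 + 3.5·6 = 18; e = 16 − 18 = -2
x=8: ŷ = -3 + 3.5·8 = 25; e = 31 − 25 = 6
x=10: ŷ = -3 + 3.5·10 = 32; e = 33 − 32 = 1
x=12: ŷ = -3 + 3.5·12 = 39; e = 37 − 39 = -2
x=14: ŷ = -3 + 3.5·14 = 46; e = 48 − 46 = 2
x=16: ŷ = -3 + 3.5·16 = 53; e = 49 − 53 = -4
x=18: ŷ = -3 + 3.5·18 = 60; e = 59 − 60 = -1
x=20: ŷ = -3 + 3.5·20 = 67; e = 69 − 67 = 2
Largest |e| is 6 at x = 8, residual 6.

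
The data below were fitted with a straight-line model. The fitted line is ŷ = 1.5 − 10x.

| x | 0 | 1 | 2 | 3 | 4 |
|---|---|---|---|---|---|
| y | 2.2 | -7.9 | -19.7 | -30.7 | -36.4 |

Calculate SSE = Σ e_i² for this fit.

SSE = 11.54

x=0: ŷ = 1.5 − 10·0 = 1.5; e = 2.2 − 1.5 = 0.7
x=1: ŷ = 1.5 − 10·1 = -8.5; e = -7.9 − (-8.5) = 0.6
x=2: ŷ = 1.5 − 10·2 = -18.5; e = -19.7 − (-18.5) = -1.2
x=3: ŷ = 1.5 − 10·3 = -28.5; e = -30.7 − (-28.5) = -2.2
x=4: ŷ = 1.5 − 10·4 = -38.5; e = -36.4 − (-38.5) = 2.1
SSE = 0.49 + 0.36 + 1.44 + 4.84 + 4.41 = 11.54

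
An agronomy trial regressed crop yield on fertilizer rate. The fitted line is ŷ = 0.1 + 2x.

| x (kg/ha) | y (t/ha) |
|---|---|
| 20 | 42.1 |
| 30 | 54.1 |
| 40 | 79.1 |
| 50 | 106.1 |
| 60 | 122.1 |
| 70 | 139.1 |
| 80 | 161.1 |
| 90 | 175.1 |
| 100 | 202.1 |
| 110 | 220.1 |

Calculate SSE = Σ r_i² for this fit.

SSE = 112

x=20: ŷ = 0.1 + 2·20 = 40.1; r = 42.1 − 40.1 = 2
x=30: ŷ = 0.1 + 2·30 = 60.1; r = 54.1 − 60.1 = -6
x=40: ŷ = 0.1 + 2·40 = 80.1; r = 79.1 − 80.1 = -1
x=50: ŷ = 0.1 + 2·50 = 100.1; r = 106.1 − 100.1 = 6
x=60: ŷ = 0.1 + 2·60 = 120.1; r = 122.1 − 120.1 = 2
x=70: ŷ = 0.1 + 2·70 = 140.1; r = 139.1 − 140.1 = -1
x=80: ŷ = 0.1 + 2·80 = 160.1; r = 161.1 − 160.1 = 1
x=90: ŷ = 0.1 + 2·90 = 180.1; r = 175.1 − 180.1 = -5
x=100: ŷ = 0.1 + 2·100 = 200.1; r = 202.1 − 200.1 = 2
x=110: ŷ = 0.1 + 2·110 = 220.1; r = 220.1 − 220.1 = 0
SSE = 4 + 36 + 1 + 36 + 4 + 1 + 1 + 25 + 4 + 0 = 112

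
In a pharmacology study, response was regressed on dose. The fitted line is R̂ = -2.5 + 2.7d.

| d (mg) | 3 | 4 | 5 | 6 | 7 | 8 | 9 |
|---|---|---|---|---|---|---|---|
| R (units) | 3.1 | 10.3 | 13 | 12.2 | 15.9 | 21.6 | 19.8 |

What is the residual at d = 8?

e = 2.5

R̂ = -2.5 + 2.7·8 = 19.1
e = 21.6 − 19.1 = 2.5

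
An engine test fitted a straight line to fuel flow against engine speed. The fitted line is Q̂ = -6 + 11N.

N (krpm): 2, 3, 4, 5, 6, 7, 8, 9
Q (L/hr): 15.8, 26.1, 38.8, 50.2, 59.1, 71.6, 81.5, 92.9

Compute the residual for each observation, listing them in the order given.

N=2: Q̂ = -6 + 11·2 = 16; r = 15.8 − 16 = -0.2
N=3: Q̂ = -6 + 11·3 = 27; r = 26.1 − 27 = -0.9
N=4: Q̂ = -6 + 11·4 = 38; r = 38.8 − 38 = 0.8
N=5: Q̂ = -6 + 11·5 = 49; r = 50.2 − 49 = 1.2
N=6: Q̂ = -6 + 11·6 = 60; r = 59.1 − 60 = -0.9
N=7: Q̂ = -6 + 11·7 = 71; r = 71.6 − 71 = 0.6
N=8: Q̂ = -6 + 11·8 = 82; r = 81.5 − 82 = -0.5
N=9: Q̂ = -6 + 11·9 = 93; r = 92.9 − 93 = -0.1

-0.2, -0.9, 0.8, 1.2, -0.9, 0.6, -0.5, -0.1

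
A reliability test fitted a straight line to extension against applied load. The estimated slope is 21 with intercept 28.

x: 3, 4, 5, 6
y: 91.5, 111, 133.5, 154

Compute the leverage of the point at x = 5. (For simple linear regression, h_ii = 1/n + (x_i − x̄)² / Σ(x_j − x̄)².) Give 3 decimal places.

x̄ = (3 + 4 + 5 + 6)/4 = 4.5
Σ(x − x̄)² = 2.25 + 0.25 + 0.25 + 2.25 = 5
h = 1/4 + (0.5)²/5 = 0.25 + 0.05 = 0.300

h = 0.300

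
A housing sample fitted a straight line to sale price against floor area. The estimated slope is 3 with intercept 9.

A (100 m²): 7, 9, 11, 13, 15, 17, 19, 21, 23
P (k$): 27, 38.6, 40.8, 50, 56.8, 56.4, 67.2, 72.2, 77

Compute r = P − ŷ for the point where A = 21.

ŷ = 9 + 3·21 = 72
r = 72.2 − 72 = 0.2

r = 0.2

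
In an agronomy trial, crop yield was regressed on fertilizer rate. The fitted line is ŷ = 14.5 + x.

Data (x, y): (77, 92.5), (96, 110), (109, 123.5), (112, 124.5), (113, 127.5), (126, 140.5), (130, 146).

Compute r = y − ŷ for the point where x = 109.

ŷ = 14.5 + 109 = 123.5
r = 123.5 − 123.5 = 0

r = 0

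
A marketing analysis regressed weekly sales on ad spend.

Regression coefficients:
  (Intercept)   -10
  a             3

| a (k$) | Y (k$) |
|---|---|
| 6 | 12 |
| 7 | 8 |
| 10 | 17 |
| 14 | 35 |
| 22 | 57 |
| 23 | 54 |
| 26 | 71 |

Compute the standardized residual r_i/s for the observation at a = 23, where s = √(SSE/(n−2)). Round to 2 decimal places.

-1.27

a=6: ŷ = -10 + 3·6 = 8; r = 12 − 8 = 4
a=7: ŷ = -10 + 3·7 = 11; r = 8 − 11 = -3
a=10: ŷ = -10 + 3·10 = 20; r = 17 − 20 = -3
a=14: ŷ = -10 + 3·14 = 32; r = 35 − 32 = 3
a=22: ŷ = -10 + 3·22 = 56; r = 57 − 56 = 1
a=23: ŷ = -10 + 3·23 = 59; r = 54 − 59 = -5
a=26: ŷ = -10 + 3·26 = 68; r = 71 − 68 = 3
SSE = 16 + 9 + 9 + 9 + 1 + 25 + 9 = 78
s = √(78/5) = 3.94968
r/s = -5 / 3.94968 = -1.27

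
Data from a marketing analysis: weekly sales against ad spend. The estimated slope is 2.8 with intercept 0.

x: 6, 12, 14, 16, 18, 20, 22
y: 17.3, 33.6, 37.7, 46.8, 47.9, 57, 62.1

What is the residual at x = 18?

ŷ = 2.8·18 = 50.4
e = 47.9 − 50.4 = -2.5

e = -2.5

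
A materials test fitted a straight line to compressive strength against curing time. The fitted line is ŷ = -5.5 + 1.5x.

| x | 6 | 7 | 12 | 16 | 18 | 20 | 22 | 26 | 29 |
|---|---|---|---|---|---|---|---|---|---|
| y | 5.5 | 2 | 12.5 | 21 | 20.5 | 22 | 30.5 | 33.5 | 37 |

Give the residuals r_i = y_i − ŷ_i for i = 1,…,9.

2, -3, 0, 2.5, -1, -2.5, 3, 0, -1

x=6: ŷ = -5.5 + 1.5·6 = 3.5; r = 5.5 − 3.5 = 2
x=7: ŷ = -5.5 + 1.5·7 = 5; r = 2 − 5 = -3
x=12: ŷ = -5.5 + 1.5·12 = 12.5; r = 12.5 − 12.5 = 0
x=16: ŷ = -5.5 + 1.5·16 = 18.5; r = 21 − 18.5 = 2.5
x=18: ŷ = -5.5 + 1.5·18 = 21.5; r = 20.5 − 21.5 = -1
x=20: ŷ = -5.5 + 1.5·20 = 24.5; r = 22 − 24.5 = -2.5
x=22: ŷ = -5.5 + 1.5·22 = 27.5; r = 30.5 − 27.5 = 3
x=26: ŷ = -5.5 + 1.5·26 = 33.5; r = 33.5 − 33.5 = 0
x=29: ŷ = -5.5 + 1.5·29 = 38; r = 37 − 38 = -1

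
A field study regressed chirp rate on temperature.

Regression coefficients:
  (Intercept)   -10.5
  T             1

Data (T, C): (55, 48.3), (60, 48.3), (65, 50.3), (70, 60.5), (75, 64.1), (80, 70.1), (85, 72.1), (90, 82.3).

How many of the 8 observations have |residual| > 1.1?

5

T=55: ŷ = -10.5 + 55 = 44.5; e = 48.3 − 44.5 = 3.8
T=60: ŷ = -10.5 + 60 = 49.5; e = 48.3 − 49.5 = -1.2
T=65: ŷ = -10.5 + 65 = 54.5; e = 50.3 − 54.5 = -4.2
T=70: ŷ = -10.5 + 70 = 59.5; e = 60.5 − 59.5 = 1
T=75: ŷ = -10.5 + 75 = 64.5; e = 64.1 − 64.5 = -0.4
T=80: ŷ = -10.5 + 80 = 69.5; e = 70.1 − 69.5 = 0.6
T=85: ŷ = -10.5 + 85 = 74.5; e = 72.1 − 74.5 = -2.4
T=90: ŷ = -10.5 + 90 = 79.5; e = 82.3 − 79.5 = 2.8
|e| > 1.1: T=55 (|e|=3.8), T=60 (|e|=1.2), T=65 (|e|=4.2), T=85 (|e|=2.4), T=90 (|e|=2.8) → 5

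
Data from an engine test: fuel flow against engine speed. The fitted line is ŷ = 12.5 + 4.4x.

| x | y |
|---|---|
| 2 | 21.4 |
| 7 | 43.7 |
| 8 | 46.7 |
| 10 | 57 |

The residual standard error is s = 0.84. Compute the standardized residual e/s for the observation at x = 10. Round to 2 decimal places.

ŷ = 12.5 + 4.4·10 = 56.5
e = 57 − 56.5 = 0.5
e/s = 0.5 / 0.84 = 0.60

0.60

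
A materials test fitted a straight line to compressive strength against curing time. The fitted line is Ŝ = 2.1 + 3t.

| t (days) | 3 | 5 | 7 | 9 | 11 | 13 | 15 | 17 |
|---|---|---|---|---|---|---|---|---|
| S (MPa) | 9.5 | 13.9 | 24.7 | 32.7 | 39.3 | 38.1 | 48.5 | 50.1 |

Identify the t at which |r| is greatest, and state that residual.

t=3: Ŝ = 2.1 + 3·3 = 11.1; r = 9.5 − 11.1 = -1.6
t=5: Ŝ = 2.1 + 3·5 = 17.1; r = 13.9 − 17.1 = -3.2
t=7: Ŝ = 2.1 + 3·7 = 23.1; r = 24.7 − 23.1 = 1.6
t=9: Ŝ = 2.1 + 3·9 = 29.1; r = 32.7 − 29.1 = 3.6
t=11: Ŝ = 2.1 + 3·11 = 35.1; r = 39.3 − 35.1 = 4.2
t=13: Ŝ = 2.1 + 3·13 = 41.1; r = 38.1 − 41.1 = -3
t=15: Ŝ = 2.1 + 3·15 = 47.1; r = 48.5 − 47.1 = 1.4
t=17: Ŝ = 2.1 + 3·17 = 53.1; r = 50.1 − 53.1 = -3
Largest |r| is 4.2 at t = 11, residual 4.2.

t = 11, r = 4.2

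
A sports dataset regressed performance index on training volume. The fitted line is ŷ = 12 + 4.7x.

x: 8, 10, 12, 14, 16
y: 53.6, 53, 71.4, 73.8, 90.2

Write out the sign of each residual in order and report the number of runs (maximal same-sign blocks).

x=8: ŷ = 12 + 4.7·8 = 49.6; e = 53.6 − 49.6 = 4
x=10: ŷ = 12 + 4.7·10 = 59; e = 53 − 59 = -6
x=12: ŷ = 12 + 4.7·12 = 68.4; e = 71.4 − 68.4 = 3
x=14: ŷ = 12 + 4.7·14 = 77.8; e = 73.8 − 77.8 = -4
x=16: ŷ = 12 + 4.7·16 = 87.2; e = 90.2 − 87.2 = 3
Signs: + − + − +
Runs: +×1, −×1, +×1, −×1, +×1 → 5

5 runs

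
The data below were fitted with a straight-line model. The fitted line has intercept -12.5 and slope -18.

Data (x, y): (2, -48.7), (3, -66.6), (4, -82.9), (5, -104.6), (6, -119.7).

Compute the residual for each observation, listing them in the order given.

-0.2, -0.1, 1.6, -2.1, 0.8

x=2: ŷ = -12.5 − 18·2 = -48.5; e = -48.7 − (-48.5) = -0.2
x=3: ŷ = -12.5 − 18·3 = -66.5; e = -66.6 − (-66.5) = -0.1
x=4: ŷ = -12.5 − 18·4 = -84.5; e = -82.9 − (-84.5) = 1.6
x=5: ŷ = -12.5 − 18·5 = -102.5; e = -104.6 − (-102.5) = -2.1
x=6: ŷ = -12.5 − 18·6 = -120.5; e = -119.7 − (-120.5) = 0.8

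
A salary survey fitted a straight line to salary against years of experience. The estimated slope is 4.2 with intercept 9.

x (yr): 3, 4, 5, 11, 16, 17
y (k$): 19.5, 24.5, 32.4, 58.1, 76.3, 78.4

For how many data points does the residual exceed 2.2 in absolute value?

2

x=3: ŷ = 9 + 4.2·3 = 21.6; r = 19.5 − 21.6 = -2.1
x=4: ŷ = 9 + 4.2·4 = 25.8; r = 24.5 − 25.8 = -1.3
x=5: ŷ = 9 + 4.2·5 = 30; r = 32.4 − 30 = 2.4
x=11: ŷ = 9 + 4.2·11 = 55.2; r = 58.1 − 55.2 = 2.9
x=16: ŷ = 9 + 4.2·16 = 76.2; r = 76.3 − 76.2 = 0.1
x=17: ŷ = 9 + 4.2·17 = 80.4; r = 78.4 − 80.4 = -2
|r| > 2.2: x=5 (|r|=2.4), x=11 (|r|=2.9) → 2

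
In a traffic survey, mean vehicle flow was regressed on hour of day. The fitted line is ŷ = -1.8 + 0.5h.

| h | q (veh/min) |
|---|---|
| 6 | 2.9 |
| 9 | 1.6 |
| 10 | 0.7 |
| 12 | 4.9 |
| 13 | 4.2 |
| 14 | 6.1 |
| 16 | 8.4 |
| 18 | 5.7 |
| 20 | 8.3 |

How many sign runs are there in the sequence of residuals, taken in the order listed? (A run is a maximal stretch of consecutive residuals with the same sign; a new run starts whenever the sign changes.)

7 runs

h=6: ŷ = -1.8 + 0.5·6 = 1.2; r = 2.9 − 1.2 = 1.7
h=9: ŷ = -1.8 + 0.5·9 = 2.7; r = 1.6 − 2.7 = -1.1
h=10: ŷ = -1.8 + 0.5·10 = 3.2; r = 0.7 − 3.2 = -2.5
h=12: ŷ = -1.8 + 0.5·12 = 4.2; r = 4.9 − 4.2 = 0.7
h=13: ŷ = -1.8 + 0.5·13 = 4.7; r = 4.2 − 4.7 = -0.5
h=14: ŷ = -1.8 + 0.5·14 = 5.2; r = 6.1 − 5.2 = 0.9
h=16: ŷ = -1.8 + 0.5·16 = 6.2; r = 8.4 − 6.2 = 2.2
h=18: ŷ = -1.8 + 0.5·18 = 7.2; r = 5.7 − 7.2 = -1.5
h=20: ŷ = -1.8 + 0.5·20 = 8.2; r = 8.3 − 8.2 = 0.1
Signs: + − − + − + + − +
Runs: +×1, −×2, +×1, −×1, +×2, −×1, +×1 → 7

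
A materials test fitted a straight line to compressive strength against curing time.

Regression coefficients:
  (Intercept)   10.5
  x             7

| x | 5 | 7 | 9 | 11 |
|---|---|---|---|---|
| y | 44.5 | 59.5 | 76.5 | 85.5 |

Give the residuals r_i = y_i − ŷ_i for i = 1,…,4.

-1, 0, 3, -2

x=5: ŷ = 10.5 + 7·5 = 45.5; r = 44.5 − 45.5 = -1
x=7: ŷ = 10.5 + 7·7 = 59.5; r = 59.5 − 59.5 = 0
x=9: ŷ = 10.5 + 7·9 = 73.5; r = 76.5 − 73.5 = 3
x=11: ŷ = 10.5 + 7·11 = 87.5; r = 85.5 − 87.5 = -2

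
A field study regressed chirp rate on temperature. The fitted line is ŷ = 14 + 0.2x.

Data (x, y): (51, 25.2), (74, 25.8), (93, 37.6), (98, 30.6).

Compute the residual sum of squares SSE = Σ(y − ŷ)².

x=51: ŷ = 14 + 0.2·51 = 24.2; r = 25.2 − 24.2 = 1
x=74: ŷ = 14 + 0.2·74 = 28.8; r = 25.8 − 28.8 = -3
x=93: ŷ = 14 + 0.2·93 = 32.6; r = 37.6 − 32.6 = 5
x=98: ŷ = 14 + 0.2·98 = 33.6; r = 30.6 − 33.6 = -3
SSE = 1 + 9 + 25 + 9 = 44

SSE = 44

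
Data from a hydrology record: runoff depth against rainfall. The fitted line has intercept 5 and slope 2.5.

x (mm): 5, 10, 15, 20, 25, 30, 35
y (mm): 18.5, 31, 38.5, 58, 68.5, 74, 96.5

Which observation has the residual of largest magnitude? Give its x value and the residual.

x = 30, e = -6

x=5: ŷ = 5 + 2.5·5 = 17.5; e = 18.5 − 17.5 = 1
x=10: ŷ = 5 + 2.5·10 = 30; e = 31 − 30 = 1
x=15: ŷ = 5 + 2.5·15 = 42.5; e = 38.5 − 42.5 = -4
x=20: ŷ = 5 + 2.5·20 = 55; e = 58 − 55 = 3
x=25: ŷ = 5 + 2.5·25 = 67.5; e = 68.5 − 67.5 = 1
x=30: ŷ = 5 + 2.5·30 = 80; e = 74 − 80 = -6
x=35: ŷ = 5 + 2.5·35 = 92.5; e = 96.5 − 92.5 = 4
Largest |e| is 6 at x = 30, residual -6.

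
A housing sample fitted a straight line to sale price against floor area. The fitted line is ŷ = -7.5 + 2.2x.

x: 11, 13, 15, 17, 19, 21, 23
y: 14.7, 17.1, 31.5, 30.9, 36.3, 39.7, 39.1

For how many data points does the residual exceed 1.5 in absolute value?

x=11: ŷ = -7.5 + 2.2·11 = 16.7; e = 14.7 − 16.7 = -2
x=13: ŷ = -7.5 + 2.2·13 = 21.1; e = 17.1 − 21.1 = -4
x=15: ŷ = -7.5 + 2.2·15 = 25.5; e = 31.5 − 25.5 = 6
x=17: ŷ = -7.5 + 2.2·17 = 29.9; e = 30.9 − 29.9 = 1
x=19: ŷ = -7.5 + 2.2·19 = 34.3; e = 36.3 − 34.3 = 2
x=21: ŷ = -7.5 + 2.2·21 = 38.7; e = 39.7 − 38.7 = 1
x=23: ŷ = -7.5 + 2.2·23 = 43.1; e = 39.1 − 43.1 = -4
|e| > 1.5: x=11 (|e|=2), x=13 (|e|=4), x=15 (|e|=6), x=19 (|e|=2), x=23 (|e|=4) → 5

5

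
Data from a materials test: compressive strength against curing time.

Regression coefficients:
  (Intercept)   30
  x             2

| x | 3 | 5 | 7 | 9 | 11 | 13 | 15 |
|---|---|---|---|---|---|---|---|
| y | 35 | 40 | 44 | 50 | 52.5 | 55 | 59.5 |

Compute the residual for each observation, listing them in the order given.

-1, 0, 0, 2, 0.5, -1, -0.5

x=3: ŷ = 30 + 2·3 = 36; r = 35 − 36 = -1
x=5: ŷ = 30 + 2·5 = 40; r = 40 − 40 = 0
x=7: ŷ = 30 + 2·7 = 44; r = 44 − 44 = 0
x=9: ŷ = 30 + 2·9 = 48; r = 50 − 48 = 2
x=11: ŷ = 30 + 2·11 = 52; r = 52.5 − 52 = 0.5
x=13: ŷ = 30 + 2·13 = 56; r = 55 − 56 = -1
x=15: ŷ = 30 + 2·15 = 60; r = 59.5 − 60 = -0.5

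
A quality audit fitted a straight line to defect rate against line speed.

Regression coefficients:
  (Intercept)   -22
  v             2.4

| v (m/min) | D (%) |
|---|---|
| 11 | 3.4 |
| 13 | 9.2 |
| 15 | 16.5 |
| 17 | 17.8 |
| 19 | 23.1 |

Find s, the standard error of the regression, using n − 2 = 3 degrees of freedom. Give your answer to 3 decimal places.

s = 1.683

v=11: D̂ = -22 + 2.4·11 = 4.4; e = 3.4 − 4.4 = -1
v=13: D̂ = -22 + 2.4·13 = 9.2; e = 9.2 − 9.2 = 0
v=15: D̂ = -22 + 2.4·15 = 14; e = 16.5 − 14 = 2.5
v=17: D̂ = -22 + 2.4·17 = 18.8; e = 17.8 − 18.8 = -1
v=19: D̂ = -22 + 2.4·19 = 23.6; e = 23.1 − 23.6 = -0.5
SSE = 1 + 0 + 6.25 + 1 + 0.25 = 8.5
s = √(8.5/3) = √2.83333 ≈ 1.683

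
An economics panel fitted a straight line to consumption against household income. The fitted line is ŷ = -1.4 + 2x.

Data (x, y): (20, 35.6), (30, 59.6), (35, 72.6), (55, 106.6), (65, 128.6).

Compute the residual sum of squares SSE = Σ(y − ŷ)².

x=20: ŷ = -1.4 + 2·20 = 38.6; e = 35.6 − 38.6 = -3
x=30: ŷ = -1.4 + 2·30 = 58.6; e = 59.6 − 58.6 = 1
x=35: ŷ = -1.4 + 2·35 = 68.6; e = 72.6 − 68.6 = 4
x=55: ŷ = -1.4 + 2·55 = 108.6; e = 106.6 − 108.6 = -2
x=65: ŷ = -1.4 + 2·65 = 128.6; e = 128.6 − 128.6 = 0
SSE = 9 + 1 + 16 + 4 + 0 = 30

SSE = 30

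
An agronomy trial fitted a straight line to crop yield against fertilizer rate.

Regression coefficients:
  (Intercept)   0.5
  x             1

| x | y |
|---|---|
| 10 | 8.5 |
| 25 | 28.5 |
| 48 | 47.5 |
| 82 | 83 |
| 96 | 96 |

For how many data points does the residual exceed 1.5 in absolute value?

2

x=10: ŷ = 0.5 + 10 = 10.5; e = 8.5 − 10.5 = -2
x=25: ŷ = 0.5 + 25 = 25.5; e = 28.5 − 25.5 = 3
x=48: ŷ = 0.5 + 48 = 48.5; e = 47.5 − 48.5 = -1
x=82: ŷ = 0.5 + 82 = 82.5; e = 83 − 82.5 = 0.5
x=96: ŷ = 0.5 + 96 = 96.5; e = 96 − 96.5 = -0.5
|e| > 1.5: x=10 (|e|=2), x=25 (|e|=3) → 2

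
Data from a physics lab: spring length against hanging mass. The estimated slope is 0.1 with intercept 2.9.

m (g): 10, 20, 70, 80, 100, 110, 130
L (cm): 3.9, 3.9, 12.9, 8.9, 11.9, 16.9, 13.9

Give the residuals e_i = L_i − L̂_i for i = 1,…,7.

0, -1, 3, -2, -1, 3, -2

m=10: L̂ = 2.9 + 0.1·10 = 3.9; e = 3.9 − 3.9 = 0
m=20: L̂ = 2.9 + 0.1·20 = 4.9; e = 3.9 − 4.9 = -1
m=70: L̂ = 2.9 + 0.1·70 = 9.9; e = 12.9 − 9.9 = 3
m=80: L̂ = 2.9 + 0.1·80 = 10.9; e = 8.9 − 10.9 = -2
m=100: L̂ = 2.9 + 0.1·100 = 12.9; e = 11.9 − 12.9 = -1
m=110: L̂ = 2.9 + 0.1·110 = 13.9; e = 16.9 − 13.9 = 3
m=130: L̂ = 2.9 + 0.1·130 = 15.9; e = 13.9 − 15.9 = -2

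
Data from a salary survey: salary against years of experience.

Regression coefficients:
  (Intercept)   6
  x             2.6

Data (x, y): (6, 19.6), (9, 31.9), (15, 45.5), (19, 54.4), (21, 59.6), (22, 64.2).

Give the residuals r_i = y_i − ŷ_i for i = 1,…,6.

x=6: ŷ = 6 + 2.6·6 = 21.6; r = 19.6 − 21.6 = -2
x=9: ŷ = 6 + 2.6·9 = 29.4; r = 31.9 − 29.4 = 2.5
x=15: ŷ = 6 + 2.6·15 = 45; r = 45.5 − 45 = 0.5
x=19: ŷ = 6 + 2.6·19 = 55.4; r = 54.4 − 55.4 = -1
x=21: ŷ = 6 + 2.6·21 = 60.6; r = 59.6 − 60.6 = -1
x=22: ŷ = 6 + 2.6·22 = 63.2; r = 64.2 − 63.2 = 1

-2, 2.5, 0.5, -1, -1, 1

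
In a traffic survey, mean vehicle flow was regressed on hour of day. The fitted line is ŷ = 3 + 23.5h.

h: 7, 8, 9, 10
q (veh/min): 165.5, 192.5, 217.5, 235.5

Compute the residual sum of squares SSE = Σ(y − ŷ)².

SSE = 21.5

h=7: ŷ = 3 + 23.5·7 = 167.5; e = 165.5 − 167.5 = -2
h=8: ŷ = 3 + 23.5·8 = 191; e = 192.5 − 191 = 1.5
h=9: ŷ = 3 + 23.5·9 = 214.5; e = 217.5 − 214.5 = 3
h=10: ŷ = 3 + 23.5·10 = 238; e = 235.5 − 238 = -2.5
SSE = 4 + 2.25 + 9 + 6.25 = 21.5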